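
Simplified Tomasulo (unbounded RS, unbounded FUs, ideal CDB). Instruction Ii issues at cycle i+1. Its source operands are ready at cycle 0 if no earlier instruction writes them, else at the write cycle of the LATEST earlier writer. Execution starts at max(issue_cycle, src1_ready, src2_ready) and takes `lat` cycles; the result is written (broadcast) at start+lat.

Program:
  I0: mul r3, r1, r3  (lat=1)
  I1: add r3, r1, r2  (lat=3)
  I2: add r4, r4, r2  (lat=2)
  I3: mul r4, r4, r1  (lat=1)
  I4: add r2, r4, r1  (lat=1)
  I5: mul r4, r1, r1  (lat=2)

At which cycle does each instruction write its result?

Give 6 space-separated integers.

Answer: 2 5 5 6 7 8

Derivation:
I0 mul r3: issue@1 deps=(None,None) exec_start@1 write@2
I1 add r3: issue@2 deps=(None,None) exec_start@2 write@5
I2 add r4: issue@3 deps=(None,None) exec_start@3 write@5
I3 mul r4: issue@4 deps=(2,None) exec_start@5 write@6
I4 add r2: issue@5 deps=(3,None) exec_start@6 write@7
I5 mul r4: issue@6 deps=(None,None) exec_start@6 write@8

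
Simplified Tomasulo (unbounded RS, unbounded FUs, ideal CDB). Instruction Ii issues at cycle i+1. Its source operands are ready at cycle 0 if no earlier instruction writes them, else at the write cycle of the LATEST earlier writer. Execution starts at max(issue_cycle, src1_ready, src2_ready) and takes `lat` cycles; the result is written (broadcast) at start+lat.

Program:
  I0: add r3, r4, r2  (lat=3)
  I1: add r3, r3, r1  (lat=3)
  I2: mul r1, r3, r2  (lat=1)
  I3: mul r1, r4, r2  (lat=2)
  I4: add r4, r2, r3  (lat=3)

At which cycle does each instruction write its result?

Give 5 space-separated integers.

Answer: 4 7 8 6 10

Derivation:
I0 add r3: issue@1 deps=(None,None) exec_start@1 write@4
I1 add r3: issue@2 deps=(0,None) exec_start@4 write@7
I2 mul r1: issue@3 deps=(1,None) exec_start@7 write@8
I3 mul r1: issue@4 deps=(None,None) exec_start@4 write@6
I4 add r4: issue@5 deps=(None,1) exec_start@7 write@10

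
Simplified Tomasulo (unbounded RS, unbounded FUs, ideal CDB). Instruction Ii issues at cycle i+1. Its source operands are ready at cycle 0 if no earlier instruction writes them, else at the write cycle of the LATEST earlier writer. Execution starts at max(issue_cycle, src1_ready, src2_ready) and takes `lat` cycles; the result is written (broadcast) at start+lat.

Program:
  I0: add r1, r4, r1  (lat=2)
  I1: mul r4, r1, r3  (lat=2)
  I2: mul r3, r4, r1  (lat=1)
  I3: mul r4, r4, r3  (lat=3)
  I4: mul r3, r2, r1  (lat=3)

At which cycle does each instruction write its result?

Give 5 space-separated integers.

Answer: 3 5 6 9 8

Derivation:
I0 add r1: issue@1 deps=(None,None) exec_start@1 write@3
I1 mul r4: issue@2 deps=(0,None) exec_start@3 write@5
I2 mul r3: issue@3 deps=(1,0) exec_start@5 write@6
I3 mul r4: issue@4 deps=(1,2) exec_start@6 write@9
I4 mul r3: issue@5 deps=(None,0) exec_start@5 write@8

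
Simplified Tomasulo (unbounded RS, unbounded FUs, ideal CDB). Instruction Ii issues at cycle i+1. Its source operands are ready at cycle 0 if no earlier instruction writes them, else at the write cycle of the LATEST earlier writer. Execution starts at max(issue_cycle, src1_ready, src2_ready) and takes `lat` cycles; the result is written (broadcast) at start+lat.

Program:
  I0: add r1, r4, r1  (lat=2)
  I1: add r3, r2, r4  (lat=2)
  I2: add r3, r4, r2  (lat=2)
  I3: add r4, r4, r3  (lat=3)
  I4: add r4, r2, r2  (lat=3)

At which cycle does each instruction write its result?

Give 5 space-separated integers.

Answer: 3 4 5 8 8

Derivation:
I0 add r1: issue@1 deps=(None,None) exec_start@1 write@3
I1 add r3: issue@2 deps=(None,None) exec_start@2 write@4
I2 add r3: issue@3 deps=(None,None) exec_start@3 write@5
I3 add r4: issue@4 deps=(None,2) exec_start@5 write@8
I4 add r4: issue@5 deps=(None,None) exec_start@5 write@8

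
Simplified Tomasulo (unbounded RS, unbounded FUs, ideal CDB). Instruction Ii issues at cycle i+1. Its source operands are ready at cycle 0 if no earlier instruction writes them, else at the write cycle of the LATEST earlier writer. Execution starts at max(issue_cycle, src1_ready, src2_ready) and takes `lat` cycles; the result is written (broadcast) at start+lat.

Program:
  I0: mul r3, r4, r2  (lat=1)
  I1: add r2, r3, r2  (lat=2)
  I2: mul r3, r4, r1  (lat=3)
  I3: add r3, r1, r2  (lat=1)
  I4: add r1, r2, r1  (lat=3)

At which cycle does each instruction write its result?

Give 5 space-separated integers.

I0 mul r3: issue@1 deps=(None,None) exec_start@1 write@2
I1 add r2: issue@2 deps=(0,None) exec_start@2 write@4
I2 mul r3: issue@3 deps=(None,None) exec_start@3 write@6
I3 add r3: issue@4 deps=(None,1) exec_start@4 write@5
I4 add r1: issue@5 deps=(1,None) exec_start@5 write@8

Answer: 2 4 6 5 8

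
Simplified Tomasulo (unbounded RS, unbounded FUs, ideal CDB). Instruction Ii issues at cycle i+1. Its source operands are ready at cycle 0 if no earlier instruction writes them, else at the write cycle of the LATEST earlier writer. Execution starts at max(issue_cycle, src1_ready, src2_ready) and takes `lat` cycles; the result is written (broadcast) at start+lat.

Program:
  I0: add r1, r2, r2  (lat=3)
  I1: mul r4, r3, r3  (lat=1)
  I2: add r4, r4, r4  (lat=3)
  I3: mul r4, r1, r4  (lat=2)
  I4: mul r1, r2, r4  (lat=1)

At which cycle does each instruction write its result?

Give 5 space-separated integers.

Answer: 4 3 6 8 9

Derivation:
I0 add r1: issue@1 deps=(None,None) exec_start@1 write@4
I1 mul r4: issue@2 deps=(None,None) exec_start@2 write@3
I2 add r4: issue@3 deps=(1,1) exec_start@3 write@6
I3 mul r4: issue@4 deps=(0,2) exec_start@6 write@8
I4 mul r1: issue@5 deps=(None,3) exec_start@8 write@9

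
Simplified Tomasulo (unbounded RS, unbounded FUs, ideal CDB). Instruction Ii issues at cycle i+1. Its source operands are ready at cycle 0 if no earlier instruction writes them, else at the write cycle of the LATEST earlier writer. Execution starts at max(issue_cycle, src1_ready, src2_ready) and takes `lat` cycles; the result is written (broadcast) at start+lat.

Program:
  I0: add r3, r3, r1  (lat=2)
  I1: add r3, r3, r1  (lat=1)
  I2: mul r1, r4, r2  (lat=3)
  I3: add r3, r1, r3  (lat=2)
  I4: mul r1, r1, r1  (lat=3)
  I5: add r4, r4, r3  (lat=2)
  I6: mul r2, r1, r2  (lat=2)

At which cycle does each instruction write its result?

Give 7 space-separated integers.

Answer: 3 4 6 8 9 10 11

Derivation:
I0 add r3: issue@1 deps=(None,None) exec_start@1 write@3
I1 add r3: issue@2 deps=(0,None) exec_start@3 write@4
I2 mul r1: issue@3 deps=(None,None) exec_start@3 write@6
I3 add r3: issue@4 deps=(2,1) exec_start@6 write@8
I4 mul r1: issue@5 deps=(2,2) exec_start@6 write@9
I5 add r4: issue@6 deps=(None,3) exec_start@8 write@10
I6 mul r2: issue@7 deps=(4,None) exec_start@9 write@11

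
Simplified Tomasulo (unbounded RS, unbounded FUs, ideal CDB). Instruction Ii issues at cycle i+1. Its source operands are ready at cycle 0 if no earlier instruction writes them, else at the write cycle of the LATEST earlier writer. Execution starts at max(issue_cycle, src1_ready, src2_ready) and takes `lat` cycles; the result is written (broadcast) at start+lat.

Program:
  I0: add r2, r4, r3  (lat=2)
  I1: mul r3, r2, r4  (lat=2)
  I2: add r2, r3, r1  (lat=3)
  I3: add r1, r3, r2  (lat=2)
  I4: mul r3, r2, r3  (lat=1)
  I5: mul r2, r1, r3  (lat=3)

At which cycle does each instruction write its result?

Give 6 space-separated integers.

Answer: 3 5 8 10 9 13

Derivation:
I0 add r2: issue@1 deps=(None,None) exec_start@1 write@3
I1 mul r3: issue@2 deps=(0,None) exec_start@3 write@5
I2 add r2: issue@3 deps=(1,None) exec_start@5 write@8
I3 add r1: issue@4 deps=(1,2) exec_start@8 write@10
I4 mul r3: issue@5 deps=(2,1) exec_start@8 write@9
I5 mul r2: issue@6 deps=(3,4) exec_start@10 write@13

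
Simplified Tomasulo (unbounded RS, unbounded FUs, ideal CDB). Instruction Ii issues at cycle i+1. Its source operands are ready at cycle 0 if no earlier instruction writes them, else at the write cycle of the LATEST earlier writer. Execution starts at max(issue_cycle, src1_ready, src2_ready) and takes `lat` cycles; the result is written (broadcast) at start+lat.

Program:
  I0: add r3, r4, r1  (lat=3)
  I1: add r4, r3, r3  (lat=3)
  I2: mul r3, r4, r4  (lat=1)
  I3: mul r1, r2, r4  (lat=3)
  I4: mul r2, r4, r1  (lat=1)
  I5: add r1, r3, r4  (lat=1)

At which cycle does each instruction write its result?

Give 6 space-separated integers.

Answer: 4 7 8 10 11 9

Derivation:
I0 add r3: issue@1 deps=(None,None) exec_start@1 write@4
I1 add r4: issue@2 deps=(0,0) exec_start@4 write@7
I2 mul r3: issue@3 deps=(1,1) exec_start@7 write@8
I3 mul r1: issue@4 deps=(None,1) exec_start@7 write@10
I4 mul r2: issue@5 deps=(1,3) exec_start@10 write@11
I5 add r1: issue@6 deps=(2,1) exec_start@8 write@9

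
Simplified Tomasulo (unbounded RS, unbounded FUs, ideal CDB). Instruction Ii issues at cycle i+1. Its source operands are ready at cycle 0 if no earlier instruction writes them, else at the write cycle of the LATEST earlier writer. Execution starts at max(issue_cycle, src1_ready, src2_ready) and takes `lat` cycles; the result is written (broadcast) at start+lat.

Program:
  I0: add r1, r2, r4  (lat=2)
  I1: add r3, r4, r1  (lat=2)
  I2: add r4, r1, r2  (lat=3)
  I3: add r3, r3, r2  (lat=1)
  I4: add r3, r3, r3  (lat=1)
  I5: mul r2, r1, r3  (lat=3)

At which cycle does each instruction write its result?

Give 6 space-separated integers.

Answer: 3 5 6 6 7 10

Derivation:
I0 add r1: issue@1 deps=(None,None) exec_start@1 write@3
I1 add r3: issue@2 deps=(None,0) exec_start@3 write@5
I2 add r4: issue@3 deps=(0,None) exec_start@3 write@6
I3 add r3: issue@4 deps=(1,None) exec_start@5 write@6
I4 add r3: issue@5 deps=(3,3) exec_start@6 write@7
I5 mul r2: issue@6 deps=(0,4) exec_start@7 write@10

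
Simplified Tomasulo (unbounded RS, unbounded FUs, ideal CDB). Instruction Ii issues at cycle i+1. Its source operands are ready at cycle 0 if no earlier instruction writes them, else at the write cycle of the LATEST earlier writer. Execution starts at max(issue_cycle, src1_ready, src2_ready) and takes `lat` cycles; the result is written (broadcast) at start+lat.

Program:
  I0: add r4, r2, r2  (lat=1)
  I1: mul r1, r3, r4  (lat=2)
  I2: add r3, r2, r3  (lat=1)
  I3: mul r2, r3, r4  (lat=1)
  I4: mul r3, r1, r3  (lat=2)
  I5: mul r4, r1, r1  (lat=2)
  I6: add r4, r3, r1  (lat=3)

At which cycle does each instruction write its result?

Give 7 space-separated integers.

I0 add r4: issue@1 deps=(None,None) exec_start@1 write@2
I1 mul r1: issue@2 deps=(None,0) exec_start@2 write@4
I2 add r3: issue@3 deps=(None,None) exec_start@3 write@4
I3 mul r2: issue@4 deps=(2,0) exec_start@4 write@5
I4 mul r3: issue@5 deps=(1,2) exec_start@5 write@7
I5 mul r4: issue@6 deps=(1,1) exec_start@6 write@8
I6 add r4: issue@7 deps=(4,1) exec_start@7 write@10

Answer: 2 4 4 5 7 8 10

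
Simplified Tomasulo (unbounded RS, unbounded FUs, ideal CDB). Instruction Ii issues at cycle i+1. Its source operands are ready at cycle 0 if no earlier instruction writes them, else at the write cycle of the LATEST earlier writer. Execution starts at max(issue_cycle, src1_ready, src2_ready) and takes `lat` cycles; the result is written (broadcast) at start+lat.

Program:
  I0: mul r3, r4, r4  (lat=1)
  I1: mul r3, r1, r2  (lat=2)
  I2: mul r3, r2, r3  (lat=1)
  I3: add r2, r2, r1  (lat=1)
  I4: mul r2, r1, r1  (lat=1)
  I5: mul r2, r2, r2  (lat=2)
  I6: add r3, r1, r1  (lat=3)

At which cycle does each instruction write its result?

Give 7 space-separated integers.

Answer: 2 4 5 5 6 8 10

Derivation:
I0 mul r3: issue@1 deps=(None,None) exec_start@1 write@2
I1 mul r3: issue@2 deps=(None,None) exec_start@2 write@4
I2 mul r3: issue@3 deps=(None,1) exec_start@4 write@5
I3 add r2: issue@4 deps=(None,None) exec_start@4 write@5
I4 mul r2: issue@5 deps=(None,None) exec_start@5 write@6
I5 mul r2: issue@6 deps=(4,4) exec_start@6 write@8
I6 add r3: issue@7 deps=(None,None) exec_start@7 write@10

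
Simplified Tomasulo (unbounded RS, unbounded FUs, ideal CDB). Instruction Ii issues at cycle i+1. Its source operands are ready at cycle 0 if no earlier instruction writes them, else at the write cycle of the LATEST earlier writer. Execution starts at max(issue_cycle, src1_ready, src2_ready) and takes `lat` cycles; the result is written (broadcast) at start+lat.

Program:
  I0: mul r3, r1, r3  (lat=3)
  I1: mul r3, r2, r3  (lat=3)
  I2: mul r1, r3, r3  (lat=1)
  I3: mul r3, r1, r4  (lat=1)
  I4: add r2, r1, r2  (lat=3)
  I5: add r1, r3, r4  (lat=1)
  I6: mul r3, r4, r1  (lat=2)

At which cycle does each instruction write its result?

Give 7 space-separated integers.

Answer: 4 7 8 9 11 10 12

Derivation:
I0 mul r3: issue@1 deps=(None,None) exec_start@1 write@4
I1 mul r3: issue@2 deps=(None,0) exec_start@4 write@7
I2 mul r1: issue@3 deps=(1,1) exec_start@7 write@8
I3 mul r3: issue@4 deps=(2,None) exec_start@8 write@9
I4 add r2: issue@5 deps=(2,None) exec_start@8 write@11
I5 add r1: issue@6 deps=(3,None) exec_start@9 write@10
I6 mul r3: issue@7 deps=(None,5) exec_start@10 write@12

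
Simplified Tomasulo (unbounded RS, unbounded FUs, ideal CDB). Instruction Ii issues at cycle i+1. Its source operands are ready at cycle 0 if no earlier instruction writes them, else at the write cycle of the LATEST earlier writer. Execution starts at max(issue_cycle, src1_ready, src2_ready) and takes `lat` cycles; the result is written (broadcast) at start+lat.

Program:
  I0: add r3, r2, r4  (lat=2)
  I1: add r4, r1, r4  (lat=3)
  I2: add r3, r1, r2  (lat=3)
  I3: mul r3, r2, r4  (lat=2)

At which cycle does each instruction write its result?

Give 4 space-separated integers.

I0 add r3: issue@1 deps=(None,None) exec_start@1 write@3
I1 add r4: issue@2 deps=(None,None) exec_start@2 write@5
I2 add r3: issue@3 deps=(None,None) exec_start@3 write@6
I3 mul r3: issue@4 deps=(None,1) exec_start@5 write@7

Answer: 3 5 6 7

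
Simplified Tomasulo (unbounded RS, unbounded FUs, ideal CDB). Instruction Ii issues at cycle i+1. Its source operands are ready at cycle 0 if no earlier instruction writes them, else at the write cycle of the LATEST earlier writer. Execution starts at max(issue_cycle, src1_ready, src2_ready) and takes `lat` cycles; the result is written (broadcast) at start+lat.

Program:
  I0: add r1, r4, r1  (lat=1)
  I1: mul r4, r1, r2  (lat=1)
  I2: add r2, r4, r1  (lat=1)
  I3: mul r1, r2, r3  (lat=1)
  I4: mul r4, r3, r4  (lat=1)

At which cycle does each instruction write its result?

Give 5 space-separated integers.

Answer: 2 3 4 5 6

Derivation:
I0 add r1: issue@1 deps=(None,None) exec_start@1 write@2
I1 mul r4: issue@2 deps=(0,None) exec_start@2 write@3
I2 add r2: issue@3 deps=(1,0) exec_start@3 write@4
I3 mul r1: issue@4 deps=(2,None) exec_start@4 write@5
I4 mul r4: issue@5 deps=(None,1) exec_start@5 write@6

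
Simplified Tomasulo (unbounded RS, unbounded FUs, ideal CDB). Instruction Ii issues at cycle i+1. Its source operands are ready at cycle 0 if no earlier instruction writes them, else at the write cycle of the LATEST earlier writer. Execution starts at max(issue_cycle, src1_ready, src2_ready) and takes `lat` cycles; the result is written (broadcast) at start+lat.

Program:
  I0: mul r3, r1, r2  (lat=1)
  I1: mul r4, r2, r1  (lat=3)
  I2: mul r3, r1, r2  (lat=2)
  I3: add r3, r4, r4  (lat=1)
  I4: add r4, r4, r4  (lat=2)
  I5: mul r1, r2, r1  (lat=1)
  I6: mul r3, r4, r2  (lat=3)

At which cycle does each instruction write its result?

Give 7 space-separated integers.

I0 mul r3: issue@1 deps=(None,None) exec_start@1 write@2
I1 mul r4: issue@2 deps=(None,None) exec_start@2 write@5
I2 mul r3: issue@3 deps=(None,None) exec_start@3 write@5
I3 add r3: issue@4 deps=(1,1) exec_start@5 write@6
I4 add r4: issue@5 deps=(1,1) exec_start@5 write@7
I5 mul r1: issue@6 deps=(None,None) exec_start@6 write@7
I6 mul r3: issue@7 deps=(4,None) exec_start@7 write@10

Answer: 2 5 5 6 7 7 10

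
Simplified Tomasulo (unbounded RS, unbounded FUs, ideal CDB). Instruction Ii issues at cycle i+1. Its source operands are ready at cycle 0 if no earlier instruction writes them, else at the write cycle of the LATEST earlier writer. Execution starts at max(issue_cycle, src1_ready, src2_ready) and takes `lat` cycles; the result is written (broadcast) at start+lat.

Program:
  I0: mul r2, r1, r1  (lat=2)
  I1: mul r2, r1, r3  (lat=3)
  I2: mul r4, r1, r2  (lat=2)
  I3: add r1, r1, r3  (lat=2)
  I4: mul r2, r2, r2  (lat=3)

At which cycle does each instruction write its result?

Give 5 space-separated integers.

Answer: 3 5 7 6 8

Derivation:
I0 mul r2: issue@1 deps=(None,None) exec_start@1 write@3
I1 mul r2: issue@2 deps=(None,None) exec_start@2 write@5
I2 mul r4: issue@3 deps=(None,1) exec_start@5 write@7
I3 add r1: issue@4 deps=(None,None) exec_start@4 write@6
I4 mul r2: issue@5 deps=(1,1) exec_start@5 write@8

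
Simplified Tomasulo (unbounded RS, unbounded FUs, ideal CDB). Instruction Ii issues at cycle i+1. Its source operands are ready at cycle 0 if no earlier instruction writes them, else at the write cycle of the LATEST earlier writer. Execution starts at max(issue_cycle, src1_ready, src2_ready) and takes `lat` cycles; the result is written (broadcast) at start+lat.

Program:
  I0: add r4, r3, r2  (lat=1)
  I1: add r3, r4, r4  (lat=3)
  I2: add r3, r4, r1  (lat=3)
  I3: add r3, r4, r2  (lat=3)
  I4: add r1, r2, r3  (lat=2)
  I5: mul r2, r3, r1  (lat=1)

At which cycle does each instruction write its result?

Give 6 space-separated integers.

I0 add r4: issue@1 deps=(None,None) exec_start@1 write@2
I1 add r3: issue@2 deps=(0,0) exec_start@2 write@5
I2 add r3: issue@3 deps=(0,None) exec_start@3 write@6
I3 add r3: issue@4 deps=(0,None) exec_start@4 write@7
I4 add r1: issue@5 deps=(None,3) exec_start@7 write@9
I5 mul r2: issue@6 deps=(3,4) exec_start@9 write@10

Answer: 2 5 6 7 9 10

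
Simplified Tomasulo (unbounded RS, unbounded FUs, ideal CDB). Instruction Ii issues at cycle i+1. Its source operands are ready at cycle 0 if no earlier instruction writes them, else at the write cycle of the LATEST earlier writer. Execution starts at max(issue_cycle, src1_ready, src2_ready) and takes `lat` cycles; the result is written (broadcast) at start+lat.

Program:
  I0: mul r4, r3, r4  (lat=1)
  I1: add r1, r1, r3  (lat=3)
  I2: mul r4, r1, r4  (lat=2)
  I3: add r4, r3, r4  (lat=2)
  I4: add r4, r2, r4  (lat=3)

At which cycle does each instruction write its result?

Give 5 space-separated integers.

Answer: 2 5 7 9 12

Derivation:
I0 mul r4: issue@1 deps=(None,None) exec_start@1 write@2
I1 add r1: issue@2 deps=(None,None) exec_start@2 write@5
I2 mul r4: issue@3 deps=(1,0) exec_start@5 write@7
I3 add r4: issue@4 deps=(None,2) exec_start@7 write@9
I4 add r4: issue@5 deps=(None,3) exec_start@9 write@12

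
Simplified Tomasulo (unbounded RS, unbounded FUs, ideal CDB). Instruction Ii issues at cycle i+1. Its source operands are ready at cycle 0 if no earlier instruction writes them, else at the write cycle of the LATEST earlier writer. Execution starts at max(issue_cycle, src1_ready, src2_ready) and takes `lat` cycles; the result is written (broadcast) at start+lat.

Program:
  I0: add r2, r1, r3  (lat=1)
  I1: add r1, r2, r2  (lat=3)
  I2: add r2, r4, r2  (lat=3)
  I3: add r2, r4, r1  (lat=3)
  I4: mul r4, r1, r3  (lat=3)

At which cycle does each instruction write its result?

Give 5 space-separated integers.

I0 add r2: issue@1 deps=(None,None) exec_start@1 write@2
I1 add r1: issue@2 deps=(0,0) exec_start@2 write@5
I2 add r2: issue@3 deps=(None,0) exec_start@3 write@6
I3 add r2: issue@4 deps=(None,1) exec_start@5 write@8
I4 mul r4: issue@5 deps=(1,None) exec_start@5 write@8

Answer: 2 5 6 8 8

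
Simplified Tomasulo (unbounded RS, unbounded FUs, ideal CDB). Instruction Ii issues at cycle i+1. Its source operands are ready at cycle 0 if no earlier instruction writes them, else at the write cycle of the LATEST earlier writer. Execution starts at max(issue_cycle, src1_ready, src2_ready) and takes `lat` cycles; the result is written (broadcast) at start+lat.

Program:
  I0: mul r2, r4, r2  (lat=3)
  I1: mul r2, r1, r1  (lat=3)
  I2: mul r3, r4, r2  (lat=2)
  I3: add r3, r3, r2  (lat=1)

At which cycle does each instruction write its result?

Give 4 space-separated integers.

Answer: 4 5 7 8

Derivation:
I0 mul r2: issue@1 deps=(None,None) exec_start@1 write@4
I1 mul r2: issue@2 deps=(None,None) exec_start@2 write@5
I2 mul r3: issue@3 deps=(None,1) exec_start@5 write@7
I3 add r3: issue@4 deps=(2,1) exec_start@7 write@8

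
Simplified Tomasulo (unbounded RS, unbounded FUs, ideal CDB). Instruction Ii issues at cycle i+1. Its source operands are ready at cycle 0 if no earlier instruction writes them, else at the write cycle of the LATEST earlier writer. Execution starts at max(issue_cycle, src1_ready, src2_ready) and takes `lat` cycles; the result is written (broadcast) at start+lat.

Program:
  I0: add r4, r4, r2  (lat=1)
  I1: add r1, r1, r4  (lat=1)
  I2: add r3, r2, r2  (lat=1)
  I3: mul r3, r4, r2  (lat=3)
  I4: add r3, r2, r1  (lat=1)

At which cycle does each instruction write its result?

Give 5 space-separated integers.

I0 add r4: issue@1 deps=(None,None) exec_start@1 write@2
I1 add r1: issue@2 deps=(None,0) exec_start@2 write@3
I2 add r3: issue@3 deps=(None,None) exec_start@3 write@4
I3 mul r3: issue@4 deps=(0,None) exec_start@4 write@7
I4 add r3: issue@5 deps=(None,1) exec_start@5 write@6

Answer: 2 3 4 7 6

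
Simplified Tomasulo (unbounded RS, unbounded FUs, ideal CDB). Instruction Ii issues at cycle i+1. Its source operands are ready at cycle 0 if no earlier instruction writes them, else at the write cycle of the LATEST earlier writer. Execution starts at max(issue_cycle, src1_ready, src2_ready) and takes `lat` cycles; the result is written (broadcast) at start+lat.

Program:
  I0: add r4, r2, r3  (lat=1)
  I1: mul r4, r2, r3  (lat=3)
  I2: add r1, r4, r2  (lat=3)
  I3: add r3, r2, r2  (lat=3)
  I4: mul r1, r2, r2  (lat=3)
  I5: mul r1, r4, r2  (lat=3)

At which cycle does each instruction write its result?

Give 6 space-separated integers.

Answer: 2 5 8 7 8 9

Derivation:
I0 add r4: issue@1 deps=(None,None) exec_start@1 write@2
I1 mul r4: issue@2 deps=(None,None) exec_start@2 write@5
I2 add r1: issue@3 deps=(1,None) exec_start@5 write@8
I3 add r3: issue@4 deps=(None,None) exec_start@4 write@7
I4 mul r1: issue@5 deps=(None,None) exec_start@5 write@8
I5 mul r1: issue@6 deps=(1,None) exec_start@6 write@9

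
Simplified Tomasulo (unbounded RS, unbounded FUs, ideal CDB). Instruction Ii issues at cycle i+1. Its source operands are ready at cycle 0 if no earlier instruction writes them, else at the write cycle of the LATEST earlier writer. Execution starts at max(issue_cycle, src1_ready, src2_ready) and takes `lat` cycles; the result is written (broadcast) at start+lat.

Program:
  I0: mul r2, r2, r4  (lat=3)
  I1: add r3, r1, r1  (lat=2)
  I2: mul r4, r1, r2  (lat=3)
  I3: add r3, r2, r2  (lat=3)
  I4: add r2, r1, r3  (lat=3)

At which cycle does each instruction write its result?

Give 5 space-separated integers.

I0 mul r2: issue@1 deps=(None,None) exec_start@1 write@4
I1 add r3: issue@2 deps=(None,None) exec_start@2 write@4
I2 mul r4: issue@3 deps=(None,0) exec_start@4 write@7
I3 add r3: issue@4 deps=(0,0) exec_start@4 write@7
I4 add r2: issue@5 deps=(None,3) exec_start@7 write@10

Answer: 4 4 7 7 10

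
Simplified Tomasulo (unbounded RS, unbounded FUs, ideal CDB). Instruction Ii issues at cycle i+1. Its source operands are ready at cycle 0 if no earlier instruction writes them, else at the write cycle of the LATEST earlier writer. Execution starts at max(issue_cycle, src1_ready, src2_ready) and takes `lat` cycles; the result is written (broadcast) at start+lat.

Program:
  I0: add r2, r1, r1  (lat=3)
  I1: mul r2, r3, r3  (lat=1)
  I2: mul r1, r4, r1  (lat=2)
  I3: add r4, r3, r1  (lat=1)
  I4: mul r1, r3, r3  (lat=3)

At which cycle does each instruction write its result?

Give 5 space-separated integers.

Answer: 4 3 5 6 8

Derivation:
I0 add r2: issue@1 deps=(None,None) exec_start@1 write@4
I1 mul r2: issue@2 deps=(None,None) exec_start@2 write@3
I2 mul r1: issue@3 deps=(None,None) exec_start@3 write@5
I3 add r4: issue@4 deps=(None,2) exec_start@5 write@6
I4 mul r1: issue@5 deps=(None,None) exec_start@5 write@8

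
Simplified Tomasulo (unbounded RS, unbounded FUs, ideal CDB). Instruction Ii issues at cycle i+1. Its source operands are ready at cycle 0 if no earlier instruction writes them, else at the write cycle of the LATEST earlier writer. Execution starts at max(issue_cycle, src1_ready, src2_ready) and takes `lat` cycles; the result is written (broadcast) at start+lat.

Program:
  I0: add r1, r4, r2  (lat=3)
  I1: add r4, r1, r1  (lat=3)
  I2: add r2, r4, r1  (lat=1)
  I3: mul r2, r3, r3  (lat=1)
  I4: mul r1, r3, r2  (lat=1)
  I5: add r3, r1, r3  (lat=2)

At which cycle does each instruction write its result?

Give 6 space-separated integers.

I0 add r1: issue@1 deps=(None,None) exec_start@1 write@4
I1 add r4: issue@2 deps=(0,0) exec_start@4 write@7
I2 add r2: issue@3 deps=(1,0) exec_start@7 write@8
I3 mul r2: issue@4 deps=(None,None) exec_start@4 write@5
I4 mul r1: issue@5 deps=(None,3) exec_start@5 write@6
I5 add r3: issue@6 deps=(4,None) exec_start@6 write@8

Answer: 4 7 8 5 6 8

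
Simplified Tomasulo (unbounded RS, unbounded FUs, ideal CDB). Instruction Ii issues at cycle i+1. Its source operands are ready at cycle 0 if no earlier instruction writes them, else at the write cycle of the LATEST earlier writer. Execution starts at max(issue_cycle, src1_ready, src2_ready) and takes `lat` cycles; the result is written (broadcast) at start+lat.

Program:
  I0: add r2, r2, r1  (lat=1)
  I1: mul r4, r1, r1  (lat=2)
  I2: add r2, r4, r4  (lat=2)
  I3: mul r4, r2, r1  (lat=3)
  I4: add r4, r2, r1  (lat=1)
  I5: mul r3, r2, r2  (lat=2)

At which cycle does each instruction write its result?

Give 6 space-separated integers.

Answer: 2 4 6 9 7 8

Derivation:
I0 add r2: issue@1 deps=(None,None) exec_start@1 write@2
I1 mul r4: issue@2 deps=(None,None) exec_start@2 write@4
I2 add r2: issue@3 deps=(1,1) exec_start@4 write@6
I3 mul r4: issue@4 deps=(2,None) exec_start@6 write@9
I4 add r4: issue@5 deps=(2,None) exec_start@6 write@7
I5 mul r3: issue@6 deps=(2,2) exec_start@6 write@8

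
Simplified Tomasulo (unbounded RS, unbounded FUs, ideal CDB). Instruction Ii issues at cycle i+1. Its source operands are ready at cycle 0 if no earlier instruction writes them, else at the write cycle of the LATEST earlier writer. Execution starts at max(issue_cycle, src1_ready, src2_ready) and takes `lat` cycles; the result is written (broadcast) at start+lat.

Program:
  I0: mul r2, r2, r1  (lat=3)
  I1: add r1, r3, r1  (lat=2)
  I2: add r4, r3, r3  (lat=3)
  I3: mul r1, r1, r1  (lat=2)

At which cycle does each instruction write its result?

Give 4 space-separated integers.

I0 mul r2: issue@1 deps=(None,None) exec_start@1 write@4
I1 add r1: issue@2 deps=(None,None) exec_start@2 write@4
I2 add r4: issue@3 deps=(None,None) exec_start@3 write@6
I3 mul r1: issue@4 deps=(1,1) exec_start@4 write@6

Answer: 4 4 6 6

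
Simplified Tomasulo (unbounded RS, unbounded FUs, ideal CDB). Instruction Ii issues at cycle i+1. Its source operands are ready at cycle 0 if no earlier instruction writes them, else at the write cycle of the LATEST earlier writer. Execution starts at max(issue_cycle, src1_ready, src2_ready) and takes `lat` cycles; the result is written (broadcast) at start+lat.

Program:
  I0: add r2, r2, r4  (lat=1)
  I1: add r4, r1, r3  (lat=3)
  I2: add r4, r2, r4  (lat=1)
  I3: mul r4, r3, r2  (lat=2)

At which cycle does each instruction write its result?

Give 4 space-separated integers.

I0 add r2: issue@1 deps=(None,None) exec_start@1 write@2
I1 add r4: issue@2 deps=(None,None) exec_start@2 write@5
I2 add r4: issue@3 deps=(0,1) exec_start@5 write@6
I3 mul r4: issue@4 deps=(None,0) exec_start@4 write@6

Answer: 2 5 6 6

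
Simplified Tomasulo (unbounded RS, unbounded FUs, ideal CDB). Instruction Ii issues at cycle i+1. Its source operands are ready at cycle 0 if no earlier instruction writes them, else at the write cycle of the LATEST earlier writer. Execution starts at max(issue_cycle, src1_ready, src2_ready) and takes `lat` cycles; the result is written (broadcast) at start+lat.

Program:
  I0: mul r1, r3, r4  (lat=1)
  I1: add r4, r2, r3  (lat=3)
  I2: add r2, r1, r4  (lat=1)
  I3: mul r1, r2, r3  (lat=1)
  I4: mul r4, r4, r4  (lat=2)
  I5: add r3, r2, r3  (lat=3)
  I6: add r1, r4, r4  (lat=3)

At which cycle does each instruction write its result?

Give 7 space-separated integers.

Answer: 2 5 6 7 7 9 10

Derivation:
I0 mul r1: issue@1 deps=(None,None) exec_start@1 write@2
I1 add r4: issue@2 deps=(None,None) exec_start@2 write@5
I2 add r2: issue@3 deps=(0,1) exec_start@5 write@6
I3 mul r1: issue@4 deps=(2,None) exec_start@6 write@7
I4 mul r4: issue@5 deps=(1,1) exec_start@5 write@7
I5 add r3: issue@6 deps=(2,None) exec_start@6 write@9
I6 add r1: issue@7 deps=(4,4) exec_start@7 write@10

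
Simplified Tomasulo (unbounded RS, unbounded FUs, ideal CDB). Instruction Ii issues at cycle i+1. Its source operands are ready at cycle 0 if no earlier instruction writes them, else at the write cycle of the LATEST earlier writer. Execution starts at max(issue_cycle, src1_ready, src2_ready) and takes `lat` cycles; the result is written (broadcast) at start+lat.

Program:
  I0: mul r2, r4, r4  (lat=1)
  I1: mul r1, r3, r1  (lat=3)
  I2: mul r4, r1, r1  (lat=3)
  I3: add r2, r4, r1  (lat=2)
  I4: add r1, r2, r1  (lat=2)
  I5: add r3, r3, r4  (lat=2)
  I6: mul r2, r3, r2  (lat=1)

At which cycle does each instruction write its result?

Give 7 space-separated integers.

I0 mul r2: issue@1 deps=(None,None) exec_start@1 write@2
I1 mul r1: issue@2 deps=(None,None) exec_start@2 write@5
I2 mul r4: issue@3 deps=(1,1) exec_start@5 write@8
I3 add r2: issue@4 deps=(2,1) exec_start@8 write@10
I4 add r1: issue@5 deps=(3,1) exec_start@10 write@12
I5 add r3: issue@6 deps=(None,2) exec_start@8 write@10
I6 mul r2: issue@7 deps=(5,3) exec_start@10 write@11

Answer: 2 5 8 10 12 10 11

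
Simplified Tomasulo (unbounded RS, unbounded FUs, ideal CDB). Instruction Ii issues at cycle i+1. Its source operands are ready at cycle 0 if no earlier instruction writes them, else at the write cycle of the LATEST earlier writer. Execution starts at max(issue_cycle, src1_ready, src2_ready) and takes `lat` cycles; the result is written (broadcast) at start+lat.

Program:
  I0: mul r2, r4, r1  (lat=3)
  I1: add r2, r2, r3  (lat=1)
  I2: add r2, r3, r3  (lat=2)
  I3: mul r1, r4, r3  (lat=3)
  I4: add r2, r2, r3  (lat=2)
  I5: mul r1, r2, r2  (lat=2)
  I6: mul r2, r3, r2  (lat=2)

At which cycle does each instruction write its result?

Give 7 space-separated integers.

I0 mul r2: issue@1 deps=(None,None) exec_start@1 write@4
I1 add r2: issue@2 deps=(0,None) exec_start@4 write@5
I2 add r2: issue@3 deps=(None,None) exec_start@3 write@5
I3 mul r1: issue@4 deps=(None,None) exec_start@4 write@7
I4 add r2: issue@5 deps=(2,None) exec_start@5 write@7
I5 mul r1: issue@6 deps=(4,4) exec_start@7 write@9
I6 mul r2: issue@7 deps=(None,4) exec_start@7 write@9

Answer: 4 5 5 7 7 9 9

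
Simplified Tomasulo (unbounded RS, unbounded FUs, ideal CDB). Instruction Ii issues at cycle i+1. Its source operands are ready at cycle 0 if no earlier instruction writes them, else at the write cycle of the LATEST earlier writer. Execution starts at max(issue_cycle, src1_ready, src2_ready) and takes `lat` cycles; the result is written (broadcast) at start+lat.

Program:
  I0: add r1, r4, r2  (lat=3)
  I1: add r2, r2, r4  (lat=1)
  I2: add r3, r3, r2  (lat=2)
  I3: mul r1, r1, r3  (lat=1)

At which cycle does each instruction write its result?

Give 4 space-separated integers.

Answer: 4 3 5 6

Derivation:
I0 add r1: issue@1 deps=(None,None) exec_start@1 write@4
I1 add r2: issue@2 deps=(None,None) exec_start@2 write@3
I2 add r3: issue@3 deps=(None,1) exec_start@3 write@5
I3 mul r1: issue@4 deps=(0,2) exec_start@5 write@6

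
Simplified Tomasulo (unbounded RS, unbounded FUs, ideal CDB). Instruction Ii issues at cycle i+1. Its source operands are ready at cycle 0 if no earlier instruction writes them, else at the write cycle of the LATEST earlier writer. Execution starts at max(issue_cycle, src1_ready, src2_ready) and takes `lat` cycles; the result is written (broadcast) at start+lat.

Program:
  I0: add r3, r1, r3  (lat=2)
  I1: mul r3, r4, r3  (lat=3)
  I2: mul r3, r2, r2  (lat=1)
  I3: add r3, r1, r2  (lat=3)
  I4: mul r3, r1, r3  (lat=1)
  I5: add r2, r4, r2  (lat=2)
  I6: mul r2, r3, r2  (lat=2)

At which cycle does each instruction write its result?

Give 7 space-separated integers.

I0 add r3: issue@1 deps=(None,None) exec_start@1 write@3
I1 mul r3: issue@2 deps=(None,0) exec_start@3 write@6
I2 mul r3: issue@3 deps=(None,None) exec_start@3 write@4
I3 add r3: issue@4 deps=(None,None) exec_start@4 write@7
I4 mul r3: issue@5 deps=(None,3) exec_start@7 write@8
I5 add r2: issue@6 deps=(None,None) exec_start@6 write@8
I6 mul r2: issue@7 deps=(4,5) exec_start@8 write@10

Answer: 3 6 4 7 8 8 10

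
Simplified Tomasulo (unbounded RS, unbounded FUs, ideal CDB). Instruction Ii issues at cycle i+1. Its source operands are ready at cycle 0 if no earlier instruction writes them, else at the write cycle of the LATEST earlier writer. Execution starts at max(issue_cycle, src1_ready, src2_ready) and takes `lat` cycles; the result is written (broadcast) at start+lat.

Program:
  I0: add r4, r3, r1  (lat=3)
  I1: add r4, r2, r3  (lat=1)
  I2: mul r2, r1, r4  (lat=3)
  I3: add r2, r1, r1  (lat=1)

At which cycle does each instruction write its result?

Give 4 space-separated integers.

I0 add r4: issue@1 deps=(None,None) exec_start@1 write@4
I1 add r4: issue@2 deps=(None,None) exec_start@2 write@3
I2 mul r2: issue@3 deps=(None,1) exec_start@3 write@6
I3 add r2: issue@4 deps=(None,None) exec_start@4 write@5

Answer: 4 3 6 5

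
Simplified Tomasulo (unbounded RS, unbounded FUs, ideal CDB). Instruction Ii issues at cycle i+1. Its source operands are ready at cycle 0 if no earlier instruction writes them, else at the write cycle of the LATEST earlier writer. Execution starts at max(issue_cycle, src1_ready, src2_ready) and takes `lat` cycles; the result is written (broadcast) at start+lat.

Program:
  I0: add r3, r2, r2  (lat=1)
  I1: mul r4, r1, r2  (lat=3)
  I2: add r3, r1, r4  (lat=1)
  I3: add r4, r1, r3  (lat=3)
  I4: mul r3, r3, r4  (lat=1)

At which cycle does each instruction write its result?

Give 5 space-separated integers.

I0 add r3: issue@1 deps=(None,None) exec_start@1 write@2
I1 mul r4: issue@2 deps=(None,None) exec_start@2 write@5
I2 add r3: issue@3 deps=(None,1) exec_start@5 write@6
I3 add r4: issue@4 deps=(None,2) exec_start@6 write@9
I4 mul r3: issue@5 deps=(2,3) exec_start@9 write@10

Answer: 2 5 6 9 10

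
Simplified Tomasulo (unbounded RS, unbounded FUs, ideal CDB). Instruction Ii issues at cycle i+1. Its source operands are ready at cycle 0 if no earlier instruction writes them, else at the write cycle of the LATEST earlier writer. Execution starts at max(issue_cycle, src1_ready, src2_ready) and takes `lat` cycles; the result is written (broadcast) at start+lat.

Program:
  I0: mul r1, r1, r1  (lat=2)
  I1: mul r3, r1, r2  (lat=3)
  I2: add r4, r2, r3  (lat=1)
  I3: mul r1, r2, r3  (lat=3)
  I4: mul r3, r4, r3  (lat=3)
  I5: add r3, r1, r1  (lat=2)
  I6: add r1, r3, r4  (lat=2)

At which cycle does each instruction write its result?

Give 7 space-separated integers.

I0 mul r1: issue@1 deps=(None,None) exec_start@1 write@3
I1 mul r3: issue@2 deps=(0,None) exec_start@3 write@6
I2 add r4: issue@3 deps=(None,1) exec_start@6 write@7
I3 mul r1: issue@4 deps=(None,1) exec_start@6 write@9
I4 mul r3: issue@5 deps=(2,1) exec_start@7 write@10
I5 add r3: issue@6 deps=(3,3) exec_start@9 write@11
I6 add r1: issue@7 deps=(5,2) exec_start@11 write@13

Answer: 3 6 7 9 10 11 13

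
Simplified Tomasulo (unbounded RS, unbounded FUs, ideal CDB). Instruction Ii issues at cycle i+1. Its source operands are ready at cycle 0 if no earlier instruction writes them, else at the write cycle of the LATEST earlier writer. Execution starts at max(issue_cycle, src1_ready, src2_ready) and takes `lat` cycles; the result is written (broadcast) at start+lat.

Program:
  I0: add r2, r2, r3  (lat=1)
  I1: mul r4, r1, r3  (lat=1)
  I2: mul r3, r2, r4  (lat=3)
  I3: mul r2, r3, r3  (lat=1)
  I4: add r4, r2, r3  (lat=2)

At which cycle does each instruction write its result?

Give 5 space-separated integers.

Answer: 2 3 6 7 9

Derivation:
I0 add r2: issue@1 deps=(None,None) exec_start@1 write@2
I1 mul r4: issue@2 deps=(None,None) exec_start@2 write@3
I2 mul r3: issue@3 deps=(0,1) exec_start@3 write@6
I3 mul r2: issue@4 deps=(2,2) exec_start@6 write@7
I4 add r4: issue@5 deps=(3,2) exec_start@7 write@9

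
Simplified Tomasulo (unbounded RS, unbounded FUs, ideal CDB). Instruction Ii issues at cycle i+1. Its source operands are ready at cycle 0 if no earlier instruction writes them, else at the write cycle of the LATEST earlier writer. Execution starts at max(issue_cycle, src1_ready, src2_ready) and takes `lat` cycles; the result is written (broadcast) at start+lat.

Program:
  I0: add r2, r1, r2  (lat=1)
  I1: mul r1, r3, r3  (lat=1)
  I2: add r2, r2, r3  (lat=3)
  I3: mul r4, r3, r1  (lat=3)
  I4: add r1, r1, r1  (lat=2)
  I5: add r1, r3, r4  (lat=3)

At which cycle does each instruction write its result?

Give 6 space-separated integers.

I0 add r2: issue@1 deps=(None,None) exec_start@1 write@2
I1 mul r1: issue@2 deps=(None,None) exec_start@2 write@3
I2 add r2: issue@3 deps=(0,None) exec_start@3 write@6
I3 mul r4: issue@4 deps=(None,1) exec_start@4 write@7
I4 add r1: issue@5 deps=(1,1) exec_start@5 write@7
I5 add r1: issue@6 deps=(None,3) exec_start@7 write@10

Answer: 2 3 6 7 7 10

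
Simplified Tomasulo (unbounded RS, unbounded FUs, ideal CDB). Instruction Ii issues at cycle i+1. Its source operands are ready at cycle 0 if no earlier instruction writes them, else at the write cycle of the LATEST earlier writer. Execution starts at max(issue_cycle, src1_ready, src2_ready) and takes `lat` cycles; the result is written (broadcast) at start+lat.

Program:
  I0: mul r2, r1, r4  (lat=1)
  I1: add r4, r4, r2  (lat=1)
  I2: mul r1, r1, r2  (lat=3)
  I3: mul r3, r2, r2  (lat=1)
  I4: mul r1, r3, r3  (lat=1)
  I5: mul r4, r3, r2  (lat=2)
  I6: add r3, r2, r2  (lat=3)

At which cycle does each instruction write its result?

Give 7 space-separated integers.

Answer: 2 3 6 5 6 8 10

Derivation:
I0 mul r2: issue@1 deps=(None,None) exec_start@1 write@2
I1 add r4: issue@2 deps=(None,0) exec_start@2 write@3
I2 mul r1: issue@3 deps=(None,0) exec_start@3 write@6
I3 mul r3: issue@4 deps=(0,0) exec_start@4 write@5
I4 mul r1: issue@5 deps=(3,3) exec_start@5 write@6
I5 mul r4: issue@6 deps=(3,0) exec_start@6 write@8
I6 add r3: issue@7 deps=(0,0) exec_start@7 write@10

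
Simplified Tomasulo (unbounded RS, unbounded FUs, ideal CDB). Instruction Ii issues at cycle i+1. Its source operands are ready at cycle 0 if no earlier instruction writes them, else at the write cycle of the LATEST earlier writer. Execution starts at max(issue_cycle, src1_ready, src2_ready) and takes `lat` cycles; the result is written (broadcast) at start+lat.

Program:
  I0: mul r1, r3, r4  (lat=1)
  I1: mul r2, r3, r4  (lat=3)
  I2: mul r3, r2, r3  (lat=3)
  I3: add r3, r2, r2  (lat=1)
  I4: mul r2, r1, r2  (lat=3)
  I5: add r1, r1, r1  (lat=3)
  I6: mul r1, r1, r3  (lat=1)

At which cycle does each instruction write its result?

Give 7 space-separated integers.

Answer: 2 5 8 6 8 9 10

Derivation:
I0 mul r1: issue@1 deps=(None,None) exec_start@1 write@2
I1 mul r2: issue@2 deps=(None,None) exec_start@2 write@5
I2 mul r3: issue@3 deps=(1,None) exec_start@5 write@8
I3 add r3: issue@4 deps=(1,1) exec_start@5 write@6
I4 mul r2: issue@5 deps=(0,1) exec_start@5 write@8
I5 add r1: issue@6 deps=(0,0) exec_start@6 write@9
I6 mul r1: issue@7 deps=(5,3) exec_start@9 write@10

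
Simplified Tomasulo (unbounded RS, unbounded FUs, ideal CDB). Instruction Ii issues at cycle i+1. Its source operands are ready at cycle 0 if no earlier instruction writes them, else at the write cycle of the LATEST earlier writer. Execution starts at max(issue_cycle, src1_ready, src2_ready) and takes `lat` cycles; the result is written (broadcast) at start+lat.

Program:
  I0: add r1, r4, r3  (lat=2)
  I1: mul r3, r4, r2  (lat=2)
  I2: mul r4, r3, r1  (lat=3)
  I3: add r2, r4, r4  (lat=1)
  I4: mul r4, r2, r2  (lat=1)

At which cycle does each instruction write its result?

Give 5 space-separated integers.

I0 add r1: issue@1 deps=(None,None) exec_start@1 write@3
I1 mul r3: issue@2 deps=(None,None) exec_start@2 write@4
I2 mul r4: issue@3 deps=(1,0) exec_start@4 write@7
I3 add r2: issue@4 deps=(2,2) exec_start@7 write@8
I4 mul r4: issue@5 deps=(3,3) exec_start@8 write@9

Answer: 3 4 7 8 9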